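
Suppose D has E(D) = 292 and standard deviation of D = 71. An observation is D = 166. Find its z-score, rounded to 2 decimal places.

z = -1.77

z = (D − E(D)) / standard deviation of D = (166 − 292) / 71 ≈ -1.77.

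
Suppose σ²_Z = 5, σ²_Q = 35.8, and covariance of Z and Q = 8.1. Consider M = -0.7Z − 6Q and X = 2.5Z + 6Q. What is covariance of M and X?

covariance of M and X = -1453.07

By bilinearity, covariance of M and X = ac·σ²_Z + bd·σ²_Q + (ad+bc)·covariance of Z and Q, with a=-0.7, b=-6, c=2.5, d=6.
ac·σ²_Z = (-0.7)·2.5·5 = -8.75
bd·σ²_Q = (-6)·6·35.8 = -1288.8
(ad+bc)·covariance of Z and Q = (-19.2)·8.1 = -155.52
covariance of M and X = -8.75 + (-1288.8) + (-155.52) = -1453.07.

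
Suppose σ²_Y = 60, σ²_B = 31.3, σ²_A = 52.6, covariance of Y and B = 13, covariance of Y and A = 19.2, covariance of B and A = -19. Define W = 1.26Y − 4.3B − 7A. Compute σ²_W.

σ²_W = 1628.037

σ²_W = a²·σ²_Y + b²·σ²_B + c²·σ²_A + 2ab·covariance of Y and B + 2ac·covariance of Y and A + 2bc·covariance of B and A, with a = 1.26, b = -4.3, c = -7.
= 95.256 + 578.737 + 2577.4 + (-140.868) + (-338.688) + (-1143.8)
= 1628.037.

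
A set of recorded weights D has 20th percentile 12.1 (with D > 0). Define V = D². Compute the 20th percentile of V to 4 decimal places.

D² is increasing, so P_{20}(V) = g(P_{20}(D)) = 146.41.

20th percentile of V = 146.41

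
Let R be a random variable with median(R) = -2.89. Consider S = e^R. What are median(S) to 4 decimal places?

e^R is monotone on this domain, so median(S) = exp(-2.89) ≈ 0.0556.

median(S) = 0.0556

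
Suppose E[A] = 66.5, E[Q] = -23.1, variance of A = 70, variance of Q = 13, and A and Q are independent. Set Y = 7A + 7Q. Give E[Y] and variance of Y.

E[Y] = 7·E[A] + 7·E[Q] = 7·66.5 + 7·(-23.1) = 303.8.
variance of Y = a²·variance of A + b²·variance of Q + 2ab·covariance of A and Q with a = 7, b = 7.
Independence gives covariance of A and Q = 0.
= 7²·70 + 7²·13 + 2·7·7·0
= 3430 + 637 + 0 = 4067.

E[Y] = 303.8, variance of Y = 4067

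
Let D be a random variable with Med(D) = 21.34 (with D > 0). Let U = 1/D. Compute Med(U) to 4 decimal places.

1/D is monotone on this domain, so Med(U) = 1/(21.34) ≈ 0.0469.

Med(U) = 0.0469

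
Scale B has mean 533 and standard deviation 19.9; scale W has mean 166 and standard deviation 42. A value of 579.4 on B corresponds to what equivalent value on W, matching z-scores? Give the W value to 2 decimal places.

W = 263.93

z = (579.4 − 533)/19.9 ≈ 2.3317.
W = 166 + z·42 = 166 + (579.4 − 533)·42/19.9 ≈ 263.93.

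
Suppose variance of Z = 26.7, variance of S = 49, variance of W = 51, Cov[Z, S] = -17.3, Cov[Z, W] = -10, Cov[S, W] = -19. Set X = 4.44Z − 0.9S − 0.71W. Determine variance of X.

variance of X = 768.77982

variance of X = a²·variance of Z + b²·variance of S + c²·variance of W + 2ab·Cov[Z, S] + 2ac·Cov[Z, W] + 2bc·Cov[S, W], with a = 4.44, b = -0.9, c = -0.71.
= 526.35312 + 39.69 + 25.7091 + 138.2616 + 63.048 + (-24.282)
= 768.77982.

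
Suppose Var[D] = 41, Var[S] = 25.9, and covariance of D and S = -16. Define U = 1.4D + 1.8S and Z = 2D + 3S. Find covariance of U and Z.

covariance of U and Z = 129.86

By bilinearity, covariance of U and Z = ac·Var[D] + bd·Var[S] + (ad+bc)·covariance of D and S, with a=1.4, b=1.8, c=2, d=3.
ac·Var[D] = 1.4·2·41 = 114.8
bd·Var[S] = 1.8·3·25.9 = 139.86
(ad+bc)·covariance of D and S = (7.8)·(-16) = -124.8
covariance of U and Z = 114.8 + 139.86 + (-124.8) = 129.86.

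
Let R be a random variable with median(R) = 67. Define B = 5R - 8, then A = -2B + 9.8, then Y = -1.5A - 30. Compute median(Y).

median(Y) = 936.3

median(B) = 5·67 + (-8) = 327.
median(A) = (-2)·327 + 9.8 = -644.2.
median(Y) = (-1.5)·(-644.2) + (-30) = 936.3.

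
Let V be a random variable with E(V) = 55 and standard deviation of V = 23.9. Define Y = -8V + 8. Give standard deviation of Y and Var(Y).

standard deviation of Y = 191.2, Var(Y) = 36557.44

Y = -8V + 8 is linear with a = -8, b = 8.
standard deviation of Y = |a|·standard deviation of V = |-8|·23.9 = 191.2.
Var(V) = 23.9² = 571.21.
Var(Y) = a²·Var(V) = (-8)²·571.21 = 36557.44 (the additive constant 8 does not affect variance).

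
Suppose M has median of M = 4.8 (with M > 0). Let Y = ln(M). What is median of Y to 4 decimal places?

median of Y = 1.5686

ln(M) is monotone on this domain, so median of Y = ln(4.8) ≈ 1.5686.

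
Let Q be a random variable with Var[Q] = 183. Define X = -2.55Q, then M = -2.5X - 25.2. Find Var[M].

Var[X] = (-2.55)²·183 = 1189.9575.
Var[M] = (-2.5)²·1189.9575 = 7437.234375.

Var[M] = 7437.234375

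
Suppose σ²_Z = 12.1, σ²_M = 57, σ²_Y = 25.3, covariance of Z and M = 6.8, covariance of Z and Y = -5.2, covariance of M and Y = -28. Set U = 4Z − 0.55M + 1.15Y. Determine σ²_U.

σ²_U = 201.96175

σ²_U = a²·σ²_Z + b²·σ²_M + c²·σ²_Y + 2ab·covariance of Z and M + 2ac·covariance of Z and Y + 2bc·covariance of M and Y, with a = 4, b = -0.55, c = 1.15.
= 193.6 + 17.2425 + 33.45925 + (-29.92) + (-47.84) + 35.42
= 201.96175.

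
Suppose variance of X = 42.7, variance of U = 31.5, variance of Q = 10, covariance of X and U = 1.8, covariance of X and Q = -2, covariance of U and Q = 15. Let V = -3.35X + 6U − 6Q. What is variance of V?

variance of V = a²·variance of X + b²·variance of U + c²·variance of Q + 2ab·covariance of X and U + 2ac·covariance of X and Q + 2bc·covariance of U and Q, with a = -3.35, b = 6, c = -6.
= 479.20075 + 1134 + 360 + (-72.36) + (-80.4) + (-1080)
= 740.44075.

variance of V = 740.44075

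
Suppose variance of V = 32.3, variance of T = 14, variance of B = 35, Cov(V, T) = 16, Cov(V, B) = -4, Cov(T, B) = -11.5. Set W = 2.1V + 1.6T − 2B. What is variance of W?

variance of W = 533.003

variance of W = a²·variance of V + b²·variance of T + c²·variance of B + 2ab·Cov(V, T) + 2ac·Cov(V, B) + 2bc·Cov(T, B), with a = 2.1, b = 1.6, c = -2.
= 142.443 + 35.84 + 140 + 107.52 + 33.6 + 73.6
= 533.003.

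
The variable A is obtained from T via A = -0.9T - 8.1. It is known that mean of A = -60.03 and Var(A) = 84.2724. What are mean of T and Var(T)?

From A = -0.9T - 8.1: mean of A = a·mean of T + b, so mean of T = (mean of A − b)/a = (-60.03 − (-8.1))/(-0.9) = 57.7.
Var(A) = a²·Var(T), so Var(T) = 84.2724/(-0.9)² = 104.04.

mean of T = 57.7, Var(T) = 104.04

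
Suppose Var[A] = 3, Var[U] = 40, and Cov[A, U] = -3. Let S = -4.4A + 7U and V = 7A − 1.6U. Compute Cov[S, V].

By bilinearity, Cov[S, V] = ac·Var[A] + bd·Var[U] + (ad+bc)·Cov[A, U], with a=-4.4, b=7, c=7, d=-1.6.
ac·Var[A] = (-4.4)·7·3 = -92.4
bd·Var[U] = 7·(-1.6)·40 = -448
(ad+bc)·Cov[A, U] = (56.04)·(-3) = -168.12
Cov[S, V] = -92.4 + (-448) + (-168.12) = -708.52.

Cov[S, V] = -708.52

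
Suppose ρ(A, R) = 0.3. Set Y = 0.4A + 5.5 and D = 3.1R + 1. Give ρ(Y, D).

Linear rescalings preserve correlation up to sign; here the slopes 0.4 and 3.1 have the same sign, so ρ(Y, D) = ρ(A, R) = 0.3.

ρ(Y, D) = 0.3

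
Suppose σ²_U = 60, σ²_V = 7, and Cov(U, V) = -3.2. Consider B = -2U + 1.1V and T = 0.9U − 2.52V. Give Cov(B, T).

By bilinearity, Cov(B, T) = ac·σ²_U + bd·σ²_V + (ad+bc)·Cov(U, V), with a=-2, b=1.1, c=0.9, d=-2.52.
ac·σ²_U = (-2)·0.9·60 = -108
bd·σ²_V = 1.1·(-2.52)·7 = -19.404
(ad+bc)·Cov(U, V) = (6.03)·(-3.2) = -19.296
Cov(B, T) = -108 + (-19.404) + (-19.296) = -146.7.

Cov(B, T) = -146.7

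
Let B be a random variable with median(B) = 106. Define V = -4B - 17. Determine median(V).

A linear map preserves order up to sign, so median(V) = a·median(B) + b = (-4)·106 + (-17) = -441.

median(V) = -441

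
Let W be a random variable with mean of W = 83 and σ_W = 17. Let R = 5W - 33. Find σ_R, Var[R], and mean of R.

R = 5W - 33 is linear with a = 5, b = -33.
σ_R = |a|·σ_W = |5|·17 = 85.
Var[W] = 17² = 289.
Var[R] = a²·Var[W] = 5²·289 = 7225 (the additive constant -33 does not affect variance).
mean of R = a·mean of W + b = 5·83 + (-33) = 382.

σ_R = 85, Var[R] = 7225, mean of R = 382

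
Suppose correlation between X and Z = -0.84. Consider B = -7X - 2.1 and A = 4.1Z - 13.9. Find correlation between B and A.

correlation between B and A = 0.84

Linear rescalings preserve |correlation|; the slopes -7 and 4.1 have opposite signs, so the correlation flips sign: correlation between B and A = −correlation between X and Z = 0.84.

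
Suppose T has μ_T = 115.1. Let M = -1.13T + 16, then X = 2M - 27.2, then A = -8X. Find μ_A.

μ_M = (-1.13)·115.1 + 16 = -114.063.
μ_X = 2·(-114.063) + (-27.2) = -255.326.
μ_A = (-8)·(-255.326) = 2042.608.

μ_A = 2042.608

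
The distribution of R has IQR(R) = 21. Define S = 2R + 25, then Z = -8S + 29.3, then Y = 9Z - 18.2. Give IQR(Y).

IQR(Y) = 3024

IQR(S) = |2|·21 = 42.
IQR(Z) = |-8|·42 = 336.
IQR(Y) = |9|·336 = 3024.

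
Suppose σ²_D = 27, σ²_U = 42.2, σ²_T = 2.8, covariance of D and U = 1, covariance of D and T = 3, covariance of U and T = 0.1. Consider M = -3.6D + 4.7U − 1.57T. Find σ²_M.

σ²_M = 1287.61592

σ²_M = a²·σ²_D + b²·σ²_U + c²·σ²_T + 2ab·covariance of D and U + 2ac·covariance of D and T + 2bc·covariance of U and T, with a = -3.6, b = 4.7, c = -1.57.
= 349.92 + 932.198 + 6.90172 + (-33.84) + 33.912 + (-1.4758)
= 1287.61592.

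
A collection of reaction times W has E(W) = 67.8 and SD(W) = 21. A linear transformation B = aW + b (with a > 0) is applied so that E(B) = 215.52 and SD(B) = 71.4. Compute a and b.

SD(B) = a·SD(W) (a > 0), so a = 71.4/21 = 3.4.
E(B) = a·E(W) + b, so b = 215.52 − 3.4·67.8 = -15.

a = 3.4, b = -15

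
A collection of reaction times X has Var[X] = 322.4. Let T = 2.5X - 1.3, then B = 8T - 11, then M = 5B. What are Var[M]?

Var[M] = 3224000

Var[T] = 2.5²·322.4 = 2015.
Var[B] = 8²·2015 = 128960.
Var[M] = 5²·128960 = 3224000.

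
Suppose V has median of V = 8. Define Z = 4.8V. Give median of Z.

A linear map preserves order up to sign, so median of Z = a·median of V + b = 4.8·8 = 38.4.

median of Z = 38.4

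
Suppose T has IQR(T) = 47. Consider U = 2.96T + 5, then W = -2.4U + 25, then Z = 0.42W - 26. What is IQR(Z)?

IQR(Z) = 140.23296

IQR(U) = |2.96|·47 = 139.12.
IQR(W) = |-2.4|·139.12 = 333.888.
IQR(Z) = |0.42|·333.888 = 140.23296.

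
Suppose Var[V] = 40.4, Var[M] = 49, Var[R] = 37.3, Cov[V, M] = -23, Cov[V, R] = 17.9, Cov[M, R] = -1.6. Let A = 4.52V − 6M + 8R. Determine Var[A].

Var[A] = a²·Var[V] + b²·Var[M] + c²·Var[R] + 2ab·Cov[V, M] + 2ac·Cov[V, R] + 2bc·Cov[M, R], with a = 4.52, b = -6, c = 8.
= 825.38816 + 1764 + 2387.2 + 1247.52 + 1294.528 + 153.6
= 7672.23616.

Var[A] = 7672.23616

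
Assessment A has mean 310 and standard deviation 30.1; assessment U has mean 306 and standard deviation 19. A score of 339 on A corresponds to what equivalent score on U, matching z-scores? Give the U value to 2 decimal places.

z = (339 − 310)/30.1 ≈ 0.9635.
U = 306 + z·19 = 306 + (339 − 310)·19/30.1 ≈ 324.31.

U = 324.31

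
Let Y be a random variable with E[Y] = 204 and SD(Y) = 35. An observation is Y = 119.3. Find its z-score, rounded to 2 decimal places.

z = (Y − E[Y]) / SD(Y) = (119.3 − 204) / 35 = -2.42.

z = -2.42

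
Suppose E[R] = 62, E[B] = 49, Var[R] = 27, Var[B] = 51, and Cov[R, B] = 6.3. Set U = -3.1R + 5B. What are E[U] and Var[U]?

E[U] = (-3.1)·E[R] + 5·E[B] = (-3.1)·62 + 5·49 = 52.8.
Var[U] = a²·Var[R] + b²·Var[B] + 2ab·Cov[R, B] with a = -3.1, b = 5.
= (-3.1)²·27 + 5²·51 + 2·(-3.1)·5·6.3
= 259.47 + 1275 + (-195.3) = 1339.17.

E[U] = 52.8, Var[U] = 1339.17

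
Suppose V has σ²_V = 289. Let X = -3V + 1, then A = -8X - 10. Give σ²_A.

σ²_A = 166464

σ²_X = (-3)²·289 = 2601.
σ²_A = (-8)²·2601 = 166464.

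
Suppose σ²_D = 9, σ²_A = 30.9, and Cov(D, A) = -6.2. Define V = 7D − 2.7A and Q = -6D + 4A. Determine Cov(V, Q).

By bilinearity, Cov(V, Q) = ac·σ²_D + bd·σ²_A + (ad+bc)·Cov(D, A), with a=7, b=-2.7, c=-6, d=4.
ac·σ²_D = 7·(-6)·9 = -378
bd·σ²_A = (-2.7)·4·30.9 = -333.72
(ad+bc)·Cov(D, A) = (44.2)·(-6.2) = -274.04
Cov(V, Q) = -378 + (-333.72) + (-274.04) = -985.76.

Cov(V, Q) = -985.76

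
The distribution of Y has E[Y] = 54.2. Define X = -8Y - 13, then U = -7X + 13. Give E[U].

E[X] = (-8)·54.2 + (-13) = -446.6.
E[U] = (-7)·(-446.6) + 13 = 3139.2.

E[U] = 3139.2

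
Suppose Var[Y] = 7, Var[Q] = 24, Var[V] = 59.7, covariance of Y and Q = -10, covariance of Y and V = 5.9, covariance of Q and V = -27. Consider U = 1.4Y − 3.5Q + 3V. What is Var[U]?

Var[U] = a²·Var[Y] + b²·Var[Q] + c²·Var[V] + 2ab·covariance of Y and Q + 2ac·covariance of Y and V + 2bc·covariance of Q and V, with a = 1.4, b = -3.5, c = 3.
= 13.72 + 294 + 537.3 + 98 + 49.56 + 567
= 1559.58.

Var[U] = 1559.58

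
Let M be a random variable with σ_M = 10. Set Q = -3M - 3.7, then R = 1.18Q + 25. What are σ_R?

σ_Q = |-3|·10 = 30.
σ_R = |1.18|·30 = 35.4.

σ_R = 35.4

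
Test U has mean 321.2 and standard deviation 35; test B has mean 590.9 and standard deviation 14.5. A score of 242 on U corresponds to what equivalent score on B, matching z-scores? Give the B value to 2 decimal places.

z = (242 − 321.2)/35 ≈ -2.2629.
B = 590.9 + z·14.5 = 590.9 + (242 − 321.2)·14.5/35 ≈ 558.09.

B = 558.09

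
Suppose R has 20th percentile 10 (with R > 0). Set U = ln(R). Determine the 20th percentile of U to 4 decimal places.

20th percentile of U = 2.3026

ln(R) is increasing, so P_{20}(U) = g(P_{20}(R)) ≈ 2.3026.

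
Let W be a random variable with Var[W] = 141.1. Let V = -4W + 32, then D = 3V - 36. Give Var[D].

Var[V] = (-4)²·141.1 = 2257.6.
Var[D] = 3²·2257.6 = 20318.4.

Var[D] = 20318.4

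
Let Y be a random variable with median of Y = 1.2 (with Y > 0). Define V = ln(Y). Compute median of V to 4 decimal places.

median of V = 0.1823

ln(Y) is monotone on this domain, so median of V = ln(1.2) ≈ 0.1823.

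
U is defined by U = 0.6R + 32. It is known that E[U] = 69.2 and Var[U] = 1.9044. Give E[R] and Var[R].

From U = 0.6R + 32: E[U] = a·E[R] + b, so E[R] = (E[U] − b)/a = (69.2 − 32)/0.6 = 62.
Var[U] = a²·Var[R], so Var[R] = 1.9044/0.6² = 5.29.

E[R] = 62, Var[R] = 5.29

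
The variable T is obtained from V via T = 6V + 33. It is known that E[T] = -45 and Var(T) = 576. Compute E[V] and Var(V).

From T = 6V + 33: E[T] = a·E[V] + b, so E[V] = (E[T] − b)/a = (-45 − 33)/6 = -13.
Var(T) = a²·Var(V), so Var(V) = 576/6² = 16.

E[V] = -13, Var(V) = 16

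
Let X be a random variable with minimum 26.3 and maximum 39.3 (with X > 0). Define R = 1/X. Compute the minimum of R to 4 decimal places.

1/X is decreasing on this domain, so min(R) comes from max(X) = 39.3: min(R) = 1/(39.3) ≈ 0.0254.

min(R) = 0.0254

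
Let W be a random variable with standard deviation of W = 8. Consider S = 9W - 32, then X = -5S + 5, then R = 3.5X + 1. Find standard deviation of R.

standard deviation of S = |9|·8 = 72.
standard deviation of X = |-5|·72 = 360.
standard deviation of R = |3.5|·360 = 1260.

standard deviation of R = 1260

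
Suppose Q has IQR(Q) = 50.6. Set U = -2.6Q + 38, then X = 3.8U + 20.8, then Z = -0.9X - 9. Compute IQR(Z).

IQR(U) = |-2.6|·50.6 = 131.56.
IQR(X) = |3.8|·131.56 = 499.928.
IQR(Z) = |-0.9|·499.928 = 449.9352.

IQR(Z) = 449.9352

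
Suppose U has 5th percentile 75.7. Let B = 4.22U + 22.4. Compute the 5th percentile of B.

Since a = 4.22 > 0 the transformation is increasing, so the 5th percentile of B = a·(P_{5} of U) + b = 4.22·75.7 + 22.4 = 341.854.

5th percentile of B = 341.854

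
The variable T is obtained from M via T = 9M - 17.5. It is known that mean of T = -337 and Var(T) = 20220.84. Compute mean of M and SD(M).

From T = 9M - 17.5: mean of T = a·mean of M + b, so mean of M = (mean of T − b)/a = (-337 − (-17.5))/9 = -35.5.
SD(T) = √20220.84 = 142.2.
SD(T) = |a|·SD(M), so SD(M) = 142.2/|9| = 15.8.

mean of M = -35.5, SD(M) = 15.8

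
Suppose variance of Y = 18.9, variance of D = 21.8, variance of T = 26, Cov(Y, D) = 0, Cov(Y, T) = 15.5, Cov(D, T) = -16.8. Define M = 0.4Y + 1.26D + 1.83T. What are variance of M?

variance of M = a²·variance of Y + b²·variance of D + c²·variance of T + 2ab·Cov(Y, D) + 2ac·Cov(Y, T) + 2bc·Cov(D, T), with a = 0.4, b = 1.26, c = 1.83.
= 3.024 + 34.60968 + 87.0714 + 0 + 22.692 + (-77.47488)
= 69.9222.

variance of M = 69.9222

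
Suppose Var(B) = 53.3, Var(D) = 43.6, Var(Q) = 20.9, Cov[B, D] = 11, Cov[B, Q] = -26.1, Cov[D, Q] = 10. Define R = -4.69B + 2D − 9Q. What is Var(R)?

Var(R) = a²·Var(B) + b²·Var(D) + c²·Var(Q) + 2ab·Cov[B, D] + 2ac·Cov[B, Q] + 2bc·Cov[D, Q], with a = -4.69, b = 2, c = -9.
= 1172.39213 + 174.4 + 1692.9 + (-206.36) + (-2203.362) + (-360)
= 269.97013.

Var(R) = 269.97013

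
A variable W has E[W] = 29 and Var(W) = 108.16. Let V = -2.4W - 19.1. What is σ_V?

σ_V = 24.96

V = -2.4W - 19.1 is linear with a = -2.4, b = -19.1.
σ_W = √108.16 = 10.4.
σ_V = |a|·σ_W = |-2.4|·10.4 = 24.96.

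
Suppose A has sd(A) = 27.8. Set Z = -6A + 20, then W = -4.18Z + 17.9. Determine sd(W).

sd(W) = 697.224

sd(Z) = |-6|·27.8 = 166.8.
sd(W) = |-4.18|·166.8 = 697.224.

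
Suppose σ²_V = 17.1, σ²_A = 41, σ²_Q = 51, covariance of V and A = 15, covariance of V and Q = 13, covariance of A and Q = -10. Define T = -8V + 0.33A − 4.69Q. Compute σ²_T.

σ²_T = 3147.94

σ²_T = a²·σ²_V + b²·σ²_A + c²·σ²_Q + 2ab·covariance of V and A + 2ac·covariance of V and Q + 2bc·covariance of A and Q, with a = -8, b = 0.33, c = -4.69.
= 1094.4 + 4.4649 + 1121.8011 + (-79.2) + 975.52 + 30.954
= 3147.94.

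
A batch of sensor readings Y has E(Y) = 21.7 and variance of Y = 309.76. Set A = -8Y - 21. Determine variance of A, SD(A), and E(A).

variance of A = 19824.64, SD(A) = 140.8, E(A) = -194.6

A = -8Y - 21 is linear with a = -8, b = -21.
variance of A = a²·variance of Y = (-8)²·309.76 = 19824.64 (the additive constant -21 does not affect variance).
SD(Y) = √309.76 = 17.6.
SD(A) = |a|·SD(Y) = |-8|·17.6 = 140.8.
E(A) = a·E(Y) + b = (-8)·21.7 + (-21) = -194.6.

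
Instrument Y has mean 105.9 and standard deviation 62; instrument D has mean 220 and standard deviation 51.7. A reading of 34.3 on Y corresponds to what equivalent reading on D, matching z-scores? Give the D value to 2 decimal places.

D = 160.29

z = (34.3 − 105.9)/62 ≈ -1.1548.
D = 220 + z·51.7 = 220 + (34.3 − 105.9)·51.7/62 ≈ 160.29.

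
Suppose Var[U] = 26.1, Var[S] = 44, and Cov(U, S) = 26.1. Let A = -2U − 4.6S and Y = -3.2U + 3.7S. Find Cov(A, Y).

By bilinearity, Cov(A, Y) = ac·Var[U] + bd·Var[S] + (ad+bc)·Cov(U, S), with a=-2, b=-4.6, c=-3.2, d=3.7.
ac·Var[U] = (-2)·(-3.2)·26.1 = 167.04
bd·Var[S] = (-4.6)·3.7·44 = -748.88
(ad+bc)·Cov(U, S) = (7.32)·26.1 = 191.052
Cov(A, Y) = 167.04 + (-748.88) + 191.052 = -390.788.

Cov(A, Y) = -390.788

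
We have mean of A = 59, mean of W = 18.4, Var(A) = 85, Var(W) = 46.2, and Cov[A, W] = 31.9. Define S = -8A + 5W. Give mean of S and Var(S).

mean of S = (-8)·mean of A + 5·mean of W = (-8)·59 + 5·18.4 = -380.
Var(S) = a²·Var(A) + b²·Var(W) + 2ab·Cov[A, W] with a = -8, b = 5.
= (-8)²·85 + 5²·46.2 + 2·(-8)·5·31.9
= 5440 + 1155 + (-2552) = 4043.

mean of S = -380, Var(S) = 4043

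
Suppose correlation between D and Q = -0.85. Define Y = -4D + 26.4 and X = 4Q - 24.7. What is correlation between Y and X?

Linear rescalings preserve |correlation|; the slopes -4 and 4 have opposite signs, so the correlation flips sign: correlation between Y and X = −correlation between D and Q = 0.85.

correlation between Y and X = 0.85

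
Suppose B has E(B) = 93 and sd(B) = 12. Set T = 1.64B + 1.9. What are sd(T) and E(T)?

sd(T) = 19.68, E(T) = 154.42

T = 1.64B + 1.9 is linear with a = 1.64, b = 1.9.
sd(T) = |a|·sd(B) = |1.64|·12 = 19.68.
E(T) = a·E(B) + b = 1.64·93 + 1.9 = 154.42.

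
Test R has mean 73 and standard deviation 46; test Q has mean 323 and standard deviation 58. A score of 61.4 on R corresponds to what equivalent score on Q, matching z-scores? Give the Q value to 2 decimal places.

Q = 308.37

z = (61.4 − 73)/46 ≈ -0.2522.
Q = 323 + z·58 = 323 + (61.4 − 73)·58/46 ≈ 308.37.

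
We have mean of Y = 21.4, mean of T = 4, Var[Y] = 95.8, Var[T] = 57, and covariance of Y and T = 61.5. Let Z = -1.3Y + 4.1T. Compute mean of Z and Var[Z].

mean of Z = (-1.3)·mean of Y + 4.1·mean of T = (-1.3)·21.4 + 4.1·4 = -11.42.
Var[Z] = a²·Var[Y] + b²·Var[T] + 2ab·covariance of Y and T with a = -1.3, b = 4.1.
= (-1.3)²·95.8 + 4.1²·57 + 2·(-1.3)·4.1·61.5
= 161.902 + 958.17 + (-655.59) = 464.482.

mean of Z = -11.42, Var[Z] = 464.482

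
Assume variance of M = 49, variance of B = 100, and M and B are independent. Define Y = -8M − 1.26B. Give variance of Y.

variance of Y = a²·variance of M + b²·variance of B + 2ab·Cov(M, B) with a = -8, b = -1.26.
Independence gives Cov(M, B) = 0.
= (-8)²·49 + (-1.26)²·100 + 2·(-8)·(-1.26)·0
= 3136 + 158.76 + 0 = 3294.76.

variance of Y = 3294.76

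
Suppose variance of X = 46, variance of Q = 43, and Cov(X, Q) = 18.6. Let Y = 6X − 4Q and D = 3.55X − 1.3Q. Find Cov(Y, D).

Cov(Y, D) = 794.2

By bilinearity, Cov(Y, D) = ac·variance of X + bd·variance of Q + (ad+bc)·Cov(X, Q), with a=6, b=-4, c=3.55, d=-1.3.
ac·variance of X = 6·3.55·46 = 979.8
bd·variance of Q = (-4)·(-1.3)·43 = 223.6
(ad+bc)·Cov(X, Q) = (-22)·18.6 = -409.2
Cov(Y, D) = 979.8 + 223.6 + (-409.2) = 794.2.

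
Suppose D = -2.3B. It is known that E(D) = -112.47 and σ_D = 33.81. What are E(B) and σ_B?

From D = -2.3B: E(D) = a·E(B) + b, so E(B) = (E(D) − b)/a = (-112.47 − 0)/(-2.3) = 48.9.
σ_D = |a|·σ_B, so σ_B = 33.81/|-2.3| = 14.7.

E(B) = 48.9, σ_B = 14.7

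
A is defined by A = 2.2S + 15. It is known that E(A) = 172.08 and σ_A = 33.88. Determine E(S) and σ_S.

From A = 2.2S + 15: E(A) = a·E(S) + b, so E(S) = (E(A) − b)/a = (172.08 − 15)/2.2 = 71.4.
σ_A = |a|·σ_S, so σ_S = 33.88/|2.2| = 15.4.

E(S) = 71.4, σ_S = 15.4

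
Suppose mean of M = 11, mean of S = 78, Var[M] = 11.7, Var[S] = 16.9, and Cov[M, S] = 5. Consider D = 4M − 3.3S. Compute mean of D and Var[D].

mean of D = -213.4, Var[D] = 239.241

mean of D = 4·mean of M + (-3.3)·mean of S = 4·11 + (-3.3)·78 = -213.4.
Var[D] = a²·Var[M] + b²·Var[S] + 2ab·Cov[M, S] with a = 4, b = -3.3.
= 4²·11.7 + (-3.3)²·16.9 + 2·4·(-3.3)·5
= 187.2 + 184.041 + (-132) = 239.241.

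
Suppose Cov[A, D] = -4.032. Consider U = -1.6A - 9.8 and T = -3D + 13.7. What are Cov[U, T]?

Cov[U, T] = a·c·Cov[A, D] = (-1.6)·(-3)·(-4.032) = -19.3536. Additive constants drop out.

Cov[U, T] = -19.3536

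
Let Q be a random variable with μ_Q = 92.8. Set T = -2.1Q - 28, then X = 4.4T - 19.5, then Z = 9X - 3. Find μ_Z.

μ_Z = -9004.548

μ_T = (-2.1)·92.8 + (-28) = -222.88.
μ_X = 4.4·(-222.88) + (-19.5) = -1000.172.
μ_Z = 9·(-1000.172) + (-3) = -9004.548.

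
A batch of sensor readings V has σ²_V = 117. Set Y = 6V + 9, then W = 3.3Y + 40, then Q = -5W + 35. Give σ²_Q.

σ²_Q = 1146717

σ²_Y = 6²·117 = 4212.
σ²_W = 3.3²·4212 = 45868.68.
σ²_Q = (-5)²·45868.68 = 1146717.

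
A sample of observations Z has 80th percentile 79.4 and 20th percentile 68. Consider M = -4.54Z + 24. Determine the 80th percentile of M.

Since a = -4.54 < 0 the transformation is decreasing, reversing order: the 80th percentile of M corresponds to the 20th percentile of Z.
So P_{80}(M) = a·P_{20}(Z) + b = (-4.54)·68 + 24 = -284.72.

80th percentile of M = -284.72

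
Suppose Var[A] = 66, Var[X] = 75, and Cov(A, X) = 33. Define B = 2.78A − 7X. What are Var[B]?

Var[B] = a²·Var[A] + b²·Var[X] + 2ab·Cov(A, X) with a = 2.78, b = -7.
= 2.78²·66 + (-7)²·75 + 2·2.78·(-7)·33
= 510.0744 + 3675 + (-1284.36) = 2900.7144.

Var[B] = 2900.7144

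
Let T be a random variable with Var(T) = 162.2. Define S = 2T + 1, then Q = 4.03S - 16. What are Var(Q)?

Var(S) = 2²·162.2 = 648.8.
Var(Q) = 4.03²·648.8 = 10537.09592.

Var(Q) = 10537.09592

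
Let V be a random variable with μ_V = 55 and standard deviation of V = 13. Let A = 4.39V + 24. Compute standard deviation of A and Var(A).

standard deviation of A = 57.07, Var(A) = 3256.9849

A = 4.39V + 24 is linear with a = 4.39, b = 24.
standard deviation of A = |a|·standard deviation of V = |4.39|·13 = 57.07.
Var(V) = 13² = 169.
Var(A) = a²·Var(V) = 4.39²·169 = 3256.9849 (the additive constant 24 does not affect variance).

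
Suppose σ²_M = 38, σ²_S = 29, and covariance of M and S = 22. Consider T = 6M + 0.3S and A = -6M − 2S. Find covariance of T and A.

covariance of T and A = -1689

By bilinearity, covariance of T and A = ac·σ²_M + bd·σ²_S + (ad+bc)·covariance of M and S, with a=6, b=0.3, c=-6, d=-2.
ac·σ²_M = 6·(-6)·38 = -1368
bd·σ²_S = 0.3·(-2)·29 = -17.4
(ad+bc)·covariance of M and S = (-13.8)·22 = -303.6
covariance of T and A = -1368 + (-17.4) + (-303.6) = -1689.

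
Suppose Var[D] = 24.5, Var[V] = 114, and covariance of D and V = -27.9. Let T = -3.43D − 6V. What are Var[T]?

Var[T] = 3243.87605

Var[T] = a²·Var[D] + b²·Var[V] + 2ab·covariance of D and V with a = -3.43, b = -6.
= (-3.43)²·24.5 + (-6)²·114 + 2·(-3.43)·(-6)·(-27.9)
= 288.24005 + 4104 + (-1148.364) = 3243.87605.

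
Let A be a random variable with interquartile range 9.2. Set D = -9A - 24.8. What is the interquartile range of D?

Under D = aA + b, IQR(D) = |a|·IQR(A) = |-9|·9.2 = 82.8 (shifts cancel; spread scales by |a|).

IQR(D) = 82.8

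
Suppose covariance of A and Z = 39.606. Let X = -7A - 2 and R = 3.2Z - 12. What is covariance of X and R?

covariance of X and R = -887.1744

covariance of X and R = a·c·covariance of A and Z = (-7)·3.2·39.606 = -887.1744. Additive constants drop out.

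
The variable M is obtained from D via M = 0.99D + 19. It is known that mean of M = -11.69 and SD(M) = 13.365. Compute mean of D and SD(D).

mean of D = -31, SD(D) = 13.5

From M = 0.99D + 19: mean of M = a·mean of D + b, so mean of D = (mean of M − b)/a = (-11.69 − 19)/0.99 = -31.
SD(M) = |a|·SD(D), so SD(D) = 13.365/|0.99| = 13.5.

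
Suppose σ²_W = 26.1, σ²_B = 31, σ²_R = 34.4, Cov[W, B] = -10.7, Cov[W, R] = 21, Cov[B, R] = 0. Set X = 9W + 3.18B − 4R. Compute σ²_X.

σ²_X = 853.5164

σ²_X = a²·σ²_W + b²·σ²_B + c²·σ²_R + 2ab·Cov[W, B] + 2ac·Cov[W, R] + 2bc·Cov[B, R], with a = 9, b = 3.18, c = -4.
= 2114.1 + 313.4844 + 550.4 + (-612.468) + (-1512) + 0
= 853.5164.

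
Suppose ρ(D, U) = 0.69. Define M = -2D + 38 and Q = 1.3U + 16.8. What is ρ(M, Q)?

ρ(M, Q) = -0.69

Linear rescalings preserve |correlation|; the slopes -2 and 1.3 have opposite signs, so the correlation flips sign: ρ(M, Q) = −ρ(D, U) = -0.69.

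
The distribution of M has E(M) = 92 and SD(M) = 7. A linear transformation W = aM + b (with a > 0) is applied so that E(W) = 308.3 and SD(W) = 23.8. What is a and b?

SD(W) = a·SD(M) (a > 0), so a = 23.8/7 = 3.4.
E(W) = a·E(M) + b, so b = 308.3 − 3.4·92 = -4.5.

a = 3.4, b = -4.5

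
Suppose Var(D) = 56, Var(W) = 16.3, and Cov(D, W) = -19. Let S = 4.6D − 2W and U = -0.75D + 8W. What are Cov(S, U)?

By bilinearity, Cov(S, U) = ac·Var(D) + bd·Var(W) + (ad+bc)·Cov(D, W), with a=4.6, b=-2, c=-0.75, d=8.
ac·Var(D) = 4.6·(-0.75)·56 = -193.2
bd·Var(W) = (-2)·8·16.3 = -260.8
(ad+bc)·Cov(D, W) = (38.3)·(-19) = -727.7
Cov(S, U) = -193.2 + (-260.8) + (-727.7) = -1181.7.

Cov(S, U) = -1181.7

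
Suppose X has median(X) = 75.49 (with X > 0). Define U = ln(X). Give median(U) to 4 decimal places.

median(U) = 4.324

ln(X) is monotone on this domain, so median(U) = ln(75.49) ≈ 4.324.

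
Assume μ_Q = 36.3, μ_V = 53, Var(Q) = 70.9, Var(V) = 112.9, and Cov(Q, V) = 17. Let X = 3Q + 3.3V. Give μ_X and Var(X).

μ_X = 3·μ_Q + 3.3·μ_V = 3·36.3 + 3.3·53 = 283.8.
Var(X) = a²·Var(Q) + b²·Var(V) + 2ab·Cov(Q, V) with a = 3, b = 3.3.
= 3²·70.9 + 3.3²·112.9 + 2·3·3.3·17
= 638.1 + 1229.481 + 336.6 = 2204.181.

μ_X = 283.8, Var(X) = 2204.181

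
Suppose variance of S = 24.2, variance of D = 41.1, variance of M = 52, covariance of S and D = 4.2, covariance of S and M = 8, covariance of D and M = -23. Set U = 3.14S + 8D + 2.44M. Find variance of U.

variance of U = a²·variance of S + b²·variance of D + c²·variance of M + 2ab·covariance of S and D + 2ac·covariance of S and M + 2bc·covariance of D and M, with a = 3.14, b = 8, c = 2.44.
= 238.60232 + 2630.4 + 309.5872 + 211.008 + 122.5856 + (-897.92)
= 2614.26312.

variance of U = 2614.26312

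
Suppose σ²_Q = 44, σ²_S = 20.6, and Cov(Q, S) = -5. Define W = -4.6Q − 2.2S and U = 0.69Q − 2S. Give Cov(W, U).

Cov(W, U) = -87.426

By bilinearity, Cov(W, U) = ac·σ²_Q + bd·σ²_S + (ad+bc)·Cov(Q, S), with a=-4.6, b=-2.2, c=0.69, d=-2.
ac·σ²_Q = (-4.6)·0.69·44 = -139.656
bd·σ²_S = (-2.2)·(-2)·20.6 = 90.64
(ad+bc)·Cov(Q, S) = (7.682)·(-5) = -38.41
Cov(W, U) = -139.656 + 90.64 + (-38.41) = -87.426.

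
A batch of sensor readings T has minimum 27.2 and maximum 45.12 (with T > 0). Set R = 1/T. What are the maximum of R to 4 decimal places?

1/T is decreasing on this domain, so max(R) comes from min(T) = 27.2: max(R) = 1/(27.2) ≈ 0.0368.

max(R) = 0.0368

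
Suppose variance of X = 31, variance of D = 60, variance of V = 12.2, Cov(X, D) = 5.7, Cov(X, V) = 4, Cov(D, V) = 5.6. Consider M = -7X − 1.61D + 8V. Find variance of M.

variance of M = 1991.548

variance of M = a²·variance of X + b²·variance of D + c²·variance of V + 2ab·Cov(X, D) + 2ac·Cov(X, V) + 2bc·Cov(D, V), with a = -7, b = -1.61, c = 8.
= 1519 + 155.526 + 780.8 + 128.478 + (-448) + (-144.256)
= 1991.548.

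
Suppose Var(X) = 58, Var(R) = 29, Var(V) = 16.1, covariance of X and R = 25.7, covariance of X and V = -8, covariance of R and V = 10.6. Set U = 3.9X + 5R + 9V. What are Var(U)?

Var(U) = a²·Var(X) + b²·Var(R) + c²·Var(V) + 2ab·covariance of X and R + 2ac·covariance of X and V + 2bc·covariance of R and V, with a = 3.9, b = 5, c = 9.
= 882.18 + 725 + 1304.1 + 1002.3 + (-561.6) + 954
= 4305.98.

Var(U) = 4305.98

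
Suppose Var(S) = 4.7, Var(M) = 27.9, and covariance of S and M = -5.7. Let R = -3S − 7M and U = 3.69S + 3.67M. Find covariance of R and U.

covariance of R and U = -558.792

By bilinearity, covariance of R and U = ac·Var(S) + bd·Var(M) + (ad+bc)·covariance of S and M, with a=-3, b=-7, c=3.69, d=3.67.
ac·Var(S) = (-3)·3.69·4.7 = -52.029
bd·Var(M) = (-7)·3.67·27.9 = -716.751
(ad+bc)·covariance of S and M = (-36.84)·(-5.7) = 209.988
covariance of R and U = -52.029 + (-716.751) + 209.988 = -558.792.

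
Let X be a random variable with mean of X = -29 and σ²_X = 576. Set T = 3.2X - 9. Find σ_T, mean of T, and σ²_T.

T = 3.2X - 9 is linear with a = 3.2, b = -9.
σ_X = √576 = 24.
σ_T = |a|·σ_X = |3.2|·24 = 76.8.
mean of T = a·mean of X + b = 3.2·(-29) + (-9) = -101.8.
σ²_T = a²·σ²_X = 3.2²·576 = 5898.24 (the additive constant -9 does not affect variance).

σ_T = 76.8, mean of T = -101.8, σ²_T = 5898.24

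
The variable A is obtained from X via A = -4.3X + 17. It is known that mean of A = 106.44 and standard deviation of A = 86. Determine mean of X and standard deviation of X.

mean of X = -20.8, standard deviation of X = 20

From A = -4.3X + 17: mean of A = a·mean of X + b, so mean of X = (mean of A − b)/a = (106.44 − 17)/(-4.3) = -20.8.
standard deviation of A = |a|·standard deviation of X, so standard deviation of X = 86/|-4.3| = 20.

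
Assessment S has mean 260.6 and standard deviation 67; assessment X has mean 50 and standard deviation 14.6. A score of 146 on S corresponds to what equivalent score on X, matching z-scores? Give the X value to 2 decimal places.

z = (146 − 260.6)/67 ≈ -1.7104.
X = 50 + z·14.6 = 50 + (146 − 260.6)·14.6/67 ≈ 25.03.

X = 25.03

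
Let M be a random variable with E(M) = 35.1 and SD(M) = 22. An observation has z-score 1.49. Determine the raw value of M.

M = E(M) + z·SD(M) = 35.1 + 1.49·22 = 67.88.

M = 67.88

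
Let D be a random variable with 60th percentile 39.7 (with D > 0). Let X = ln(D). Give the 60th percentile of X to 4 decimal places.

ln(D) is increasing, so P_{60}(X) = g(P_{60}(D)) ≈ 3.6814.

60th percentile of X = 3.6814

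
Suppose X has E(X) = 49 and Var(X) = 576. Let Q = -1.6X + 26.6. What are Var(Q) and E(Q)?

Var(Q) = 1474.56, E(Q) = -51.8

Q = -1.6X + 26.6 is linear with a = -1.6, b = 26.6.
Var(Q) = a²·Var(X) = (-1.6)²·576 = 1474.56 (the additive constant 26.6 does not affect variance).
E(Q) = a·E(X) + b = (-1.6)·49 + 26.6 = -51.8.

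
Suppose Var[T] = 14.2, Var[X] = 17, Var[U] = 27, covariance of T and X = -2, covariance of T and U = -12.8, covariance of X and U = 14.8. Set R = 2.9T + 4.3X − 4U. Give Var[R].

Var[R] = a²·Var[T] + b²·Var[X] + c²·Var[U] + 2ab·covariance of T and X + 2ac·covariance of T and U + 2bc·covariance of X and U, with a = 2.9, b = 4.3, c = -4.
= 119.422 + 314.33 + 432 + (-49.88) + 296.96 + (-509.12)
= 603.712.

Var[R] = 603.712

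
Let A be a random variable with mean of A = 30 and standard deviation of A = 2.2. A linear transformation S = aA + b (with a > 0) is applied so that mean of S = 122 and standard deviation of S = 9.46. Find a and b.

standard deviation of S = a·standard deviation of A (a > 0), so a = 9.46/2.2 = 4.3.
mean of S = a·mean of A + b, so b = 122 − 4.3·30 = -7.

a = 4.3, b = -7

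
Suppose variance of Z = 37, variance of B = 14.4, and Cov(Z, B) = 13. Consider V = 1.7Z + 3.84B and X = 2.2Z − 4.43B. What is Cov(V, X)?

By bilinearity, Cov(V, X) = ac·variance of Z + bd·variance of B + (ad+bc)·Cov(Z, B), with a=1.7, b=3.84, c=2.2, d=-4.43.
ac·variance of Z = 1.7·2.2·37 = 138.38
bd·variance of B = 3.84·(-4.43)·14.4 = -244.96128
(ad+bc)·Cov(Z, B) = (0.917)·13 = 11.921
Cov(V, X) = 138.38 + (-244.96128) + 11.921 = -94.66028.

Cov(V, X) = -94.66028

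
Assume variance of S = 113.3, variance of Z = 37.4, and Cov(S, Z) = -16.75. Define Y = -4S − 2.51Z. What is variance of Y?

variance of Y = a²·variance of S + b²·variance of Z + 2ab·Cov(S, Z) with a = -4, b = -2.51.
= (-4)²·113.3 + (-2.51)²·37.4 + 2·(-4)·(-2.51)·(-16.75)
= 1812.8 + 235.62374 + (-336.34) = 1712.08374.

variance of Y = 1712.08374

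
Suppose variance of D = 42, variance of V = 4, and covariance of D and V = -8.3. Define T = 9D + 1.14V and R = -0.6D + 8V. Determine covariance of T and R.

By bilinearity, covariance of T and R = ac·variance of D + bd·variance of V + (ad+bc)·covariance of D and V, with a=9, b=1.14, c=-0.6, d=8.
ac·variance of D = 9·(-0.6)·42 = -226.8
bd·variance of V = 1.14·8·4 = 36.48
(ad+bc)·covariance of D and V = (71.316)·(-8.3) = -591.9228
covariance of T and R = -226.8 + 36.48 + (-591.9228) = -782.2428.

covariance of T and R = -782.2428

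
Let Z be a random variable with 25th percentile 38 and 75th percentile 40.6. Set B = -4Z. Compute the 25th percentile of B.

25th percentile of B = -162.4

Since a = -4 < 0 the transformation is decreasing, reversing order: the 25th percentile of B corresponds to the 75th percentile of Z.
So P_{25}(B) = a·P_{75}(Z) + b = (-4)·40.6 = -162.4.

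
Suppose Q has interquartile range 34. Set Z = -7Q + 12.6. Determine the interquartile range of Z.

Under Z = aQ + b, IQR(Z) = |a|·IQR(Q) = |-7|·34 = 238 (shifts cancel; spread scales by |a|).

IQR(Z) = 238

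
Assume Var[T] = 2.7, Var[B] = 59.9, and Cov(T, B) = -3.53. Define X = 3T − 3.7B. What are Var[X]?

Var[X] = 922.697

Var[X] = a²·Var[T] + b²·Var[B] + 2ab·Cov(T, B) with a = 3, b = -3.7.
= 3²·2.7 + (-3.7)²·59.9 + 2·3·(-3.7)·(-3.53)
= 24.3 + 820.031 + 78.366 = 922.697.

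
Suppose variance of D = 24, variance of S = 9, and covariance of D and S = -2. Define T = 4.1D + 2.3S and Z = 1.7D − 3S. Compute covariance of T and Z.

By bilinearity, covariance of T and Z = ac·variance of D + bd·variance of S + (ad+bc)·covariance of D and S, with a=4.1, b=2.3, c=1.7, d=-3.
ac·variance of D = 4.1·1.7·24 = 167.28
bd·variance of S = 2.3·(-3)·9 = -62.1
(ad+bc)·covariance of D and S = (-8.39)·(-2) = 16.78
covariance of T and Z = 167.28 + (-62.1) + 16.78 = 121.96.

covariance of T and Z = 121.96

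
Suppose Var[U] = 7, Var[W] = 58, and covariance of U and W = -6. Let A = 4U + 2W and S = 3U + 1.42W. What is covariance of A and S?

By bilinearity, covariance of A and S = ac·Var[U] + bd·Var[W] + (ad+bc)·covariance of U and W, with a=4, b=2, c=3, d=1.42.
ac·Var[U] = 4·3·7 = 84
bd·Var[W] = 2·1.42·58 = 164.72
(ad+bc)·covariance of U and W = (11.68)·(-6) = -70.08
covariance of A and S = 84 + 164.72 + (-70.08) = 178.64.

covariance of A and S = 178.64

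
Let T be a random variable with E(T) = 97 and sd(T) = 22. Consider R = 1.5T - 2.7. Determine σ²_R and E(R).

σ²_R = 1089, E(R) = 142.8

R = 1.5T - 2.7 is linear with a = 1.5, b = -2.7.
σ²_T = 22² = 484.
σ²_R = a²·σ²_T = 1.5²·484 = 1089 (the additive constant -2.7 does not affect variance).
E(R) = a·E(T) + b = 1.5·97 + (-2.7) = 142.8.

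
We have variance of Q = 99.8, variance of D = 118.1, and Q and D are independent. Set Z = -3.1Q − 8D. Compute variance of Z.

variance of Z = a²·variance of Q + b²·variance of D + 2ab·Cov[Q, D] with a = -3.1, b = -8.
Independence gives Cov[Q, D] = 0.
= (-3.1)²·99.8 + (-8)²·118.1 + 2·(-3.1)·(-8)·0
= 959.078 + 7558.4 + 0 = 8517.478.

variance of Z = 8517.478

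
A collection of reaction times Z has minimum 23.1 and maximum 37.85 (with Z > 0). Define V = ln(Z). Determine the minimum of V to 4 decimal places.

min(V) = 3.1398

ln(Z) is increasing on this domain, so min(V) comes from min(Z) = 23.1: min(V) = ln(23.1) ≈ 3.1398.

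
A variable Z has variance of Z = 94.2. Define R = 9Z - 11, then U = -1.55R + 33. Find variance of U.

variance of U = 18331.5555

variance of R = 9²·94.2 = 7630.2.
variance of U = (-1.55)²·7630.2 = 18331.5555.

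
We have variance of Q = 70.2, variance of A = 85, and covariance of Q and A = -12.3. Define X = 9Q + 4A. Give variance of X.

variance of X = 6160.6

variance of X = a²·variance of Q + b²·variance of A + 2ab·covariance of Q and A with a = 9, b = 4.
= 9²·70.2 + 4²·85 + 2·9·4·(-12.3)
= 5686.2 + 1360 + (-885.6) = 6160.6.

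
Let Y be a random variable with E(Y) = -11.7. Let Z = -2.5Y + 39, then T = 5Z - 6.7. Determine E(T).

E(T) = 334.55

E(Z) = (-2.5)·(-11.7) + 39 = 68.25.
E(T) = 5·68.25 + (-6.7) = 334.55.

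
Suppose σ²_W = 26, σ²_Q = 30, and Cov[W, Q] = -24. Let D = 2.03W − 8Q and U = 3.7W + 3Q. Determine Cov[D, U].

By bilinearity, Cov[D, U] = ac·σ²_W + bd·σ²_Q + (ad+bc)·Cov[W, Q], with a=2.03, b=-8, c=3.7, d=3.
ac·σ²_W = 2.03·3.7·26 = 195.286
bd·σ²_Q = (-8)·3·30 = -720
(ad+bc)·Cov[W, Q] = (-23.51)·(-24) = 564.24
Cov[D, U] = 195.286 + (-720) + 564.24 = 39.526.

Cov[D, U] = 39.526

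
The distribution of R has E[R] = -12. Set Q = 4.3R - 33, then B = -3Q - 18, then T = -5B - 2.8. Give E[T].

E[Q] = 4.3·(-12) + (-33) = -84.6.
E[B] = (-3)·(-84.6) + (-18) = 235.8.
E[T] = (-5)·235.8 + (-2.8) = -1181.8.

E[T] = -1181.8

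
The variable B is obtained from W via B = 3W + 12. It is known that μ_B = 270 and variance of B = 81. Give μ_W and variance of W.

From B = 3W + 12: μ_B = a·μ_W + b, so μ_W = (μ_B − b)/a = (270 − 12)/3 = 86.
variance of B = a²·variance of W, so variance of W = 81/3² = 9.

μ_W = 86, variance of W = 9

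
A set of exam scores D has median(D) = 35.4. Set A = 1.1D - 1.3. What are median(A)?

median(A) = 37.64

A linear map preserves order up to sign, so median(A) = a·median(D) + b = 1.1·35.4 + (-1.3) = 37.64.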